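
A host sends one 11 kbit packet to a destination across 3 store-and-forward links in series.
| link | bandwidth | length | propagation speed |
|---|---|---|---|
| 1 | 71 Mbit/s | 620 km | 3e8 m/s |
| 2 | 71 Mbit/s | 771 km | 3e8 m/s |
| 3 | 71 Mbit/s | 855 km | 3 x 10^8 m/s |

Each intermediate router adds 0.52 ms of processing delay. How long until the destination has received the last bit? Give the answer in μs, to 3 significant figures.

L = 11000 bits.
Transmission delay per hop = L/R = 11000/71000000 = 154.93 μs; 3 hops → 464.789 μs.
Propagation delays (d/s per hop): 2066.67, 2570, 2850 μs; sum = 7486.67 μs.
Processing at 2 router(s): 2 × 0.52 ms = 1040 μs.
End-to-end = 8990 μs.

8990 μs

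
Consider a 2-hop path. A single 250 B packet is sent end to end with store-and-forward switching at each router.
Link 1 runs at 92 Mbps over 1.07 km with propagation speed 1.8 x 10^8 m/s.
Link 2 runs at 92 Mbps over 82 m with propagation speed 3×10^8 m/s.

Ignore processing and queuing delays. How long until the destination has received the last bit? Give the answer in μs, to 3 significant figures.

L = 250 × 8 = 2000 bits.
Transmission delay per hop = L/R = 2000/92000000 = 21.7391 μs; 2 hops → 43.4783 μs.
Propagation delays (d/s per hop): 5.94444, 0.273333 μs; sum = 6.21778 μs.
End-to-end = 49.7 μs.

49.7 μs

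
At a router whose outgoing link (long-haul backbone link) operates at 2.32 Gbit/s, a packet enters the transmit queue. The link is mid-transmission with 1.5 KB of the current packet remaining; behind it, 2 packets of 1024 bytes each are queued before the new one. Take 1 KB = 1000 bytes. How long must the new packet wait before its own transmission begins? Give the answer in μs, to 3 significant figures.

Each queued packet: L/R = 8192/2320000000 = 3.53103 μs.
2 queued → 7.06207 μs.
Plus remaining 12000 bits of current packet: 5.17241 μs.
Queuing delay = 12.2 μs.

12.2 μs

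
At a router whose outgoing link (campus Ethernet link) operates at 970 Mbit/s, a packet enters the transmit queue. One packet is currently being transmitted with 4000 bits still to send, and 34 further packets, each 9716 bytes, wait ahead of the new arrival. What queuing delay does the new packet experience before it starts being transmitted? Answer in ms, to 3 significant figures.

Each queued packet: L/R = 77728/970000000 = 0.080132 ms.
34 queued → 2.72449 ms.
Plus remaining 4000 bits of current packet: 0.00412371 ms.
Queuing delay = 2.73 ms.

2.73 ms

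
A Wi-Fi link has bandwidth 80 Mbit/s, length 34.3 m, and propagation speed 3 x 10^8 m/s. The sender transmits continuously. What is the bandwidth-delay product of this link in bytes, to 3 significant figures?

1.14 bytes

Propagation delay = 34.3 / 300000000 = 1.14333e-07 s.
BDP = R × t_prop = 80000000 × 1.14333e-07 = 9.14667 bits.
In bytes: 9.14667/8 = 1.14 bytes.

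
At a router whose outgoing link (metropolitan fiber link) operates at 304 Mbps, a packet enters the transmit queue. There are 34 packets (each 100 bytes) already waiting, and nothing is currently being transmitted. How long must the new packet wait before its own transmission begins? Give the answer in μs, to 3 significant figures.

Each queued packet: L/R = 800/304000000 = 2.63158 μs.
34 queued → 89.4737 μs.
Queuing delay = 89.5 μs.

89.5 μs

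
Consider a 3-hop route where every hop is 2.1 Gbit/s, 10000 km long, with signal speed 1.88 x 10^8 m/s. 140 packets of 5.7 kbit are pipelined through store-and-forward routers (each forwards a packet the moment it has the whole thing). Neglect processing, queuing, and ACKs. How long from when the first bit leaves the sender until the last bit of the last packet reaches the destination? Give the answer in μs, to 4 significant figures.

160000 μs

Per-hop transmission t_tx = L/R = 5700/2100000000 = 2.71429 μs.
Per-hop propagation t_prop = 10000000/188000000 = 53191.5 μs.
Pipeline fill: first packet needs 3·t_tx to clear all hops; remaining 139 packets each add one t_tx.
Total = (3+140-1)·t_tx + 3·t_prop = 142·2.71429 + 3·53191.5 = 160000 μs.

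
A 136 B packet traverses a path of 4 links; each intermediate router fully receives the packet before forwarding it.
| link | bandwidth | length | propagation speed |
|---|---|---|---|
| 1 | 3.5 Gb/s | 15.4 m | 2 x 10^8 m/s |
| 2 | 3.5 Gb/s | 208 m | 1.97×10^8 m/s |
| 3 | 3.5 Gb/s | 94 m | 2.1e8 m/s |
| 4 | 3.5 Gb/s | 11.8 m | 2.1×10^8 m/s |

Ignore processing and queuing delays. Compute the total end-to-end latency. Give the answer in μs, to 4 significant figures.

2.880 μs

L = 136 × 8 = 1088 bits.
Transmission delay per hop = L/R = 1088/3500000000 = 0.310857 μs; 4 hops → 1.24343 μs.
Propagation delays (d/s per hop): 0.077, 1.05584, 0.447619, 0.0561905 μs; sum = 1.63665 μs.
End-to-end = 2.880 μs.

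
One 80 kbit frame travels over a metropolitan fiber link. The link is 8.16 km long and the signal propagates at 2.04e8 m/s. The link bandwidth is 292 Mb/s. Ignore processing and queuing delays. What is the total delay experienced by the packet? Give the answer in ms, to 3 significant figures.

0.314 ms

L = 80000 bits.
Transmission delay = L/R = 80000 / 292000000 = 0.273973 ms.
Propagation delay = d/s = 8160 m / 204000000 m/s = 0.04 ms.
Total = 0.314 ms.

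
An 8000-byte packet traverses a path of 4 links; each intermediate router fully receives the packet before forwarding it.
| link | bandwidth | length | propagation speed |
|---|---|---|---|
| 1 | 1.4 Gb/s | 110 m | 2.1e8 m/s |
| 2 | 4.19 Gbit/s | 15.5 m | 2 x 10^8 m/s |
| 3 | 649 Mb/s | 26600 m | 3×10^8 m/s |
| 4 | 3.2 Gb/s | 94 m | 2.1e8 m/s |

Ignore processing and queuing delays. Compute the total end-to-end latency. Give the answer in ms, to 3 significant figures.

0.269 ms

L = 8000 × 8 = 64000 bits.
Transmission delays (L/R per hop): 0.0457143, 0.0152745, 0.0986133, 0.02 ms; sum = 0.179602 ms.
Propagation delays (d/s per hop): 0.00052381, 7.75e-05, 0.0886667, 0.000447619 ms; sum = 0.0897156 ms.
End-to-end = 0.269 ms.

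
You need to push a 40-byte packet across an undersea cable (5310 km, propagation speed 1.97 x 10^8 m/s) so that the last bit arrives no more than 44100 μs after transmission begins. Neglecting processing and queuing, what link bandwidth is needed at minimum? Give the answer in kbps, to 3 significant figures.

L = 320 bits.
Propagation delay = 5310000 / 197000000 = 26954.3 μs.
Transmission budget = 44100 − 26954.3 = 17145.7 μs.
R ≥ L / t_tx = 320 bits / 0.0171457 s = 18.7 kbps.

18.7 kbps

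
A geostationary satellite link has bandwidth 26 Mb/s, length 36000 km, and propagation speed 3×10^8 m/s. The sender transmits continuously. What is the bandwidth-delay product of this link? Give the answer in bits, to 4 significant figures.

Propagation delay = 36000000 / 300000000 = 0.12 s.
BDP = R × t_prop = 26000000 × 0.12 = 3120000 bits.

3120000 bits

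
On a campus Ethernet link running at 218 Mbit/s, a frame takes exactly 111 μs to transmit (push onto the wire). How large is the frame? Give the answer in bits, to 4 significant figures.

24200 bits

L = R × t_tx = 218000000 b/s × 0.000111 s = 24198 bits.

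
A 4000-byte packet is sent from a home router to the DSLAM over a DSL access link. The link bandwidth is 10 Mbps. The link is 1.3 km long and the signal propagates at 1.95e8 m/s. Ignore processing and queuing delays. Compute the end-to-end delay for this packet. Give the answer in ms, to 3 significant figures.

3.21 ms

L = 4000 × 8 = 32000 bits.
Transmission delay = L/R = 32000 / 10000000 = 3.2 ms.
Propagation delay = d/s = 1300 m / 195000000 m/s = 0.00666667 ms.
Total = 3.21 ms.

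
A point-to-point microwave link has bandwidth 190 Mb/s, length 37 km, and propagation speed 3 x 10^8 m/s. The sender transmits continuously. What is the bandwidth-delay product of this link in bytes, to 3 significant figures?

Propagation delay = 37000 / 300000000 = 0.000123333 s.
BDP = R × t_prop = 190000000 × 0.000123333 = 23433.3 bits.
In bytes: 23433.3/8 = 2930 bytes.

2930 bytes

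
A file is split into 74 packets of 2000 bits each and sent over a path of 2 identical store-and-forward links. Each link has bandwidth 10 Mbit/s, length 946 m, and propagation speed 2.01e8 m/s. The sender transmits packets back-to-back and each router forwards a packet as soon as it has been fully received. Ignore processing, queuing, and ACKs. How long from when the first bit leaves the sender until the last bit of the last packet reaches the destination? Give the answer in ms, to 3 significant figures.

15.0 ms

Per-hop transmission t_tx = L/R = 2000/10000000 = 0.2 ms.
Per-hop propagation t_prop = 946/2.01e+08 = 0.00470647 ms.
Pipeline fill: first packet needs 2·t_tx to clear all hops; remaining 73 packets each add one t_tx.
Total = (2+74-1)·t_tx + 2·t_prop = 75·0.2 + 2·0.00470647 = 15.0 ms.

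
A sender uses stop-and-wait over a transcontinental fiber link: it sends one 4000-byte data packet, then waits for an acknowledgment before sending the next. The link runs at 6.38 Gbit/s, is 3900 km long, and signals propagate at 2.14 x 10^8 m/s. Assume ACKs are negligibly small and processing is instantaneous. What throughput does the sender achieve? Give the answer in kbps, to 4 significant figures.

t_tx = L/R = 32000/6380000000 = 5.01567e-06 s.
t_prop = 3900000/214000000 = 0.0182243 s; RTT = 0.0364486 s.
Cycle = t_tx + RTT = 0.0364536 s.
Throughput = L / cycle = 32000 / 0.0364536 = 877.8 kbps.

877.8 kbps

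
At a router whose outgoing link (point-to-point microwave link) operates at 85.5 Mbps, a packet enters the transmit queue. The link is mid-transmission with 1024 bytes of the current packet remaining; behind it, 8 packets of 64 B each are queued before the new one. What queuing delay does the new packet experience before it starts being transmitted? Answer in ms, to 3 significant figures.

0.144 ms

Each queued packet: L/R = 512/85500000 = 0.0059883 ms.
8 queued → 0.0479064 ms.
Plus remaining 8192 bits of current packet: 0.0958129 ms.
Queuing delay = 0.144 ms.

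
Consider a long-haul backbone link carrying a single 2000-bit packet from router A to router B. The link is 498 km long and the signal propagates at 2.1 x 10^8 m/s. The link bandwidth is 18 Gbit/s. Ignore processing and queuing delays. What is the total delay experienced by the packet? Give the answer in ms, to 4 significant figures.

2.372 ms

Transmission delay = L/R = 2000 / 18000000000 = 0.000111111 ms.
Propagation delay = d/s = 498000 m / 210000000 m/s = 2.37143 ms.
Total = 2.372 ms.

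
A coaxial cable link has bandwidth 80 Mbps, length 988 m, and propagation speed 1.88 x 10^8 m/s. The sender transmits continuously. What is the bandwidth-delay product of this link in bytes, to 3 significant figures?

52.6 bytes

Propagation delay = 988 / 188000000 = 5.25532e-06 s.
BDP = R × t_prop = 80000000 × 5.25532e-06 = 420.426 bits.
In bytes: 420.426/8 = 52.6 bytes.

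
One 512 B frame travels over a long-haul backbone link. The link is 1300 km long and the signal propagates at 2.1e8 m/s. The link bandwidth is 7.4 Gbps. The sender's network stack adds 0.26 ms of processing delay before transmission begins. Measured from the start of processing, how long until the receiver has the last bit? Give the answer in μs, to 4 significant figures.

6451 μs

L = 512 × 8 = 4096 bits.
Transmission delay = L/R = 4096 / 7400000000 = 0.553514 μs.
Propagation delay = d/s = 1300000 m / 210000000 m/s = 6190.48 μs.
Plus processing delay 0.26 ms = 260 μs.
Total = 6451 μs.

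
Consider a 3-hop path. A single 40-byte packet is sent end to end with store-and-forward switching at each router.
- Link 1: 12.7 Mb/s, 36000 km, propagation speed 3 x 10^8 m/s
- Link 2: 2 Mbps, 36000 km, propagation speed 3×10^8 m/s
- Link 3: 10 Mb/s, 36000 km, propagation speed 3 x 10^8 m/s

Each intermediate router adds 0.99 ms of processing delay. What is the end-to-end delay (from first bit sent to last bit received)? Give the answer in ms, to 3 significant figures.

L = 40 × 8 = 320 bits.
Transmission delays (L/R per hop): 0.0251969, 0.16, 0.032 ms; sum = 0.217197 ms.
Propagation delays (d/s per hop): 120, 120, 120 ms; sum = 360 ms.
Processing at 2 router(s): 2 × 0.99 ms = 1.98 ms.
End-to-end = 362 ms.

362 ms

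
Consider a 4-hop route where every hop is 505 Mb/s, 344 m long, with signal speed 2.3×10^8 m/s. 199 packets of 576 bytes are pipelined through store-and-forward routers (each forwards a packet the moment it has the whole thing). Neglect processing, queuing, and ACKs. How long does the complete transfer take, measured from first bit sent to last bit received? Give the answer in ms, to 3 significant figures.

1.85 ms

Per-hop transmission t_tx = L/R = 4608/505000000 = 0.00912475 ms.
Per-hop propagation t_prop = 344/2.3e+08 = 0.00149565 ms.
Pipeline fill: first packet needs 4·t_tx to clear all hops; remaining 198 packets each add one t_tx.
Total = (4+199-1)·t_tx + 4·t_prop = 202·0.00912475 + 4·0.00149565 = 1.85 ms.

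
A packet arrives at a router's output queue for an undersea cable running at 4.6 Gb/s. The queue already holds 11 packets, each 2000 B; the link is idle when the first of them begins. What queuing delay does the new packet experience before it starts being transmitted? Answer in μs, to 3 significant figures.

Each queued packet: L/R = 16000/4600000000 = 3.47826 μs.
11 queued → 38.2609 μs.
Queuing delay = 38.3 μs.

38.3 μs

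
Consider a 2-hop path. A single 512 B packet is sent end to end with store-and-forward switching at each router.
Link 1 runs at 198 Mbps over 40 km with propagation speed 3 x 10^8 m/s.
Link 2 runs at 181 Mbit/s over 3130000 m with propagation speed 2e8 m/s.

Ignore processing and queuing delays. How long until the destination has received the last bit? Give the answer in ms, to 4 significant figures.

15.83 ms

L = 512 × 8 = 4096 bits.
Transmission delays (L/R per hop): 0.0206869, 0.0226298 ms; sum = 0.0433167 ms.
Propagation delays (d/s per hop): 0.133333, 15.65 ms; sum = 15.7833 ms.
End-to-end = 15.83 ms.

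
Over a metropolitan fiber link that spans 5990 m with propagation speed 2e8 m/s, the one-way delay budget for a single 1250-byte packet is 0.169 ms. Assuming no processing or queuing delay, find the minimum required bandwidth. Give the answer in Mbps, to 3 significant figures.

L = 10000 bits.
Propagation delay = 5990 / 200000000 = 0.02995 ms.
Transmission budget = 0.169 − 0.02995 = 0.13905 ms.
R ≥ L / t_tx = 10000 bits / 0.00013905 s = 71.9 Mbps.

71.9 Mbps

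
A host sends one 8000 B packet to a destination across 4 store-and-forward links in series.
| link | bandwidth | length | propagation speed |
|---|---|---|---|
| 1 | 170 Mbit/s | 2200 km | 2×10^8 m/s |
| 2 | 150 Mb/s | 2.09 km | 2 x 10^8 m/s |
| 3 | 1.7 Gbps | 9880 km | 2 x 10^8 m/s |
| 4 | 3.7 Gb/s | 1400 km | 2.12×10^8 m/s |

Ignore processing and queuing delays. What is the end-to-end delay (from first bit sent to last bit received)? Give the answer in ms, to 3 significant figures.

67.9 ms

L = 8000 × 8 = 64000 bits.
Transmission delays (L/R per hop): 0.376471, 0.426667, 0.0376471, 0.0172973 ms; sum = 0.858082 ms.
Propagation delays (d/s per hop): 11, 0.01045, 49.4, 6.60377 ms; sum = 67.0142 ms.
End-to-end = 67.9 ms.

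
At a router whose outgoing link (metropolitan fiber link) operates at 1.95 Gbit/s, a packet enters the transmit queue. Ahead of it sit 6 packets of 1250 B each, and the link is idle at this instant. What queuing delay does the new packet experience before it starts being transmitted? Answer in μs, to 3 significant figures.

30.8 μs

Each queued packet: L/R = 10000/1950000000 = 5.12821 μs.
6 queued → 30.7692 μs.
Queuing delay = 30.8 μs.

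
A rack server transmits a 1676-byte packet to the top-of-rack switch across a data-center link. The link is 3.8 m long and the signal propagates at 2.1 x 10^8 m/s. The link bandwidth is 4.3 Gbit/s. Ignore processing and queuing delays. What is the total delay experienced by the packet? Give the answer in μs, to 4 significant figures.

3.136 μs

L = 1676 × 8 = 13408 bits.
Transmission delay = L/R = 13408 / 4300000000 = 3.11814 μs.
Propagation delay = d/s = 3.8 m / 210000000 m/s = 0.0180952 μs.
Total = 3.136 μs.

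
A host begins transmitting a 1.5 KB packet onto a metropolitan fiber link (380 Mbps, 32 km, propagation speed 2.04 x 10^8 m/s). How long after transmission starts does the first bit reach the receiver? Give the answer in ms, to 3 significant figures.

First bit experiences only propagation delay: d/s = 32000/204000000 = 0.157 ms.

0.157 ms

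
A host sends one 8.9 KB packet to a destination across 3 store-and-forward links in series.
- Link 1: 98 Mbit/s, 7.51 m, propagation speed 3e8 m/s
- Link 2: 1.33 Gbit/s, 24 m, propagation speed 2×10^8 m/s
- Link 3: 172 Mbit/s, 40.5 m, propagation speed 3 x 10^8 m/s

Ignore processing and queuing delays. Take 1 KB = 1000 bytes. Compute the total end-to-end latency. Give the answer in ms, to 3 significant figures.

L = 71200 bits.
Transmission delays (L/R per hop): 0.726531, 0.0535338, 0.413953 ms; sum = 1.19402 ms.
Propagation delays (d/s per hop): 2.50333e-05, 0.00012, 0.000135 ms; sum = 0.000280033 ms.
End-to-end = 1.19 ms.

1.19 ms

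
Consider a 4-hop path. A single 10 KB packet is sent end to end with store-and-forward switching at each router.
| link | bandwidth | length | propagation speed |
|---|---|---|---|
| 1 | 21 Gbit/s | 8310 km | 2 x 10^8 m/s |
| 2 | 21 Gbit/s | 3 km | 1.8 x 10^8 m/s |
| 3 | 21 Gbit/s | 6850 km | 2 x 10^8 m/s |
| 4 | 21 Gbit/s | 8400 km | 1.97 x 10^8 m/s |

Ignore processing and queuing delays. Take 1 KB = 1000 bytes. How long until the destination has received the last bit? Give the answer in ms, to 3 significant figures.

118 ms

L = 80000 bits.
Transmission delay per hop = L/R = 80000/21000000000 = 0.00380952 ms; 4 hops → 0.0152381 ms.
Propagation delays (d/s per hop): 41.55, 0.0166667, 34.25, 42.6396 ms; sum = 118.456 ms.
End-to-end = 118 ms.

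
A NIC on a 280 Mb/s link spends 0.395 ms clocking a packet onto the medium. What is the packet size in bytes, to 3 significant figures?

13800 bytes

L = R × t_tx = 280000000 b/s × 0.000395 s = 110600 bits.
In bytes: 110600 / 8 = 13800 bytes.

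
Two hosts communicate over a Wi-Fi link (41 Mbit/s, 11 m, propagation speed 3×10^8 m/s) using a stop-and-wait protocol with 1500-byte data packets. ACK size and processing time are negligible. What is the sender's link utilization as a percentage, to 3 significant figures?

100 %

t_tx = L/R = 12000/41000000 = 0.000292683 s.
t_prop = 11/300000000 = 3.66667e-08 s; RTT = 7.33333e-08 s.
Cycle = t_tx + RTT = 0.000292756 s.
Utilization = t_tx / cycle = 0.000292683/0.000292756 = 100 %.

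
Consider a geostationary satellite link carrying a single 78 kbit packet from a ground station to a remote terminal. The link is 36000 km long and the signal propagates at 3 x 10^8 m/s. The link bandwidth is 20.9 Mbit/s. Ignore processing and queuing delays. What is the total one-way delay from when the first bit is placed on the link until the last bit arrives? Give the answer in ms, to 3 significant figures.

L = 78000 bits.
Transmission delay = L/R = 78000 / 20900000 = 3.73206 ms.
Propagation delay = d/s = 36000000 m / 300000000 m/s = 120 ms.
Total = 124 ms.

124 ms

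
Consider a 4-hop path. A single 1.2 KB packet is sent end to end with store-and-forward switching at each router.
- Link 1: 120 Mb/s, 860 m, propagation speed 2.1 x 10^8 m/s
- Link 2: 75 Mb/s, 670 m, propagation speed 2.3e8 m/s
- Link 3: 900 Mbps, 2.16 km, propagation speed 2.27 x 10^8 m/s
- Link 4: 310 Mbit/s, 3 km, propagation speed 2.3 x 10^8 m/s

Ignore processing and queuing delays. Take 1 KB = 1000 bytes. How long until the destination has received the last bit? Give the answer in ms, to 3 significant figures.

0.279 ms

L = 9600 bits.
Transmission delays (L/R per hop): 0.08, 0.128, 0.0106667, 0.0309677 ms; sum = 0.249634 ms.
Propagation delays (d/s per hop): 0.00409524, 0.00291304, 0.00951542, 0.0130435 ms; sum = 0.0295672 ms.
End-to-end = 0.279 ms.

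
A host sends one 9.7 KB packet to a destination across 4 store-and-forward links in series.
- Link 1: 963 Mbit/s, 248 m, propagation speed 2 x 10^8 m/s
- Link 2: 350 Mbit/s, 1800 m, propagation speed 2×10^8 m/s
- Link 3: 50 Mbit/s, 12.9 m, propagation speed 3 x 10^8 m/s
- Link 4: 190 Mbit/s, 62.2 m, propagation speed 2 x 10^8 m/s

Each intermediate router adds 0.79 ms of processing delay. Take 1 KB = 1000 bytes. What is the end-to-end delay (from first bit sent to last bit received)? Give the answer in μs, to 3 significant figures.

4640 μs

L = 77600 bits.
Transmission delays (L/R per hop): 80.5815, 221.714, 1552, 408.421 μs; sum = 2262.72 μs.
Propagation delays (d/s per hop): 1.24, 9, 0.043, 0.311 μs; sum = 10.594 μs.
Processing at 3 router(s): 3 × 0.79 ms = 2370 μs.
End-to-end = 4640 μs.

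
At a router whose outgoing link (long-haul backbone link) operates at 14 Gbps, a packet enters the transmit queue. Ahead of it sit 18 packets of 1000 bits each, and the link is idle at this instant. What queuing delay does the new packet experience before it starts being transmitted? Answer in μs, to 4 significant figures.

Each queued packet: L/R = 1000/14000000000 = 0.0714286 μs.
18 queued → 1.28571 μs.
Queuing delay = 1.286 μs.

1.286 μs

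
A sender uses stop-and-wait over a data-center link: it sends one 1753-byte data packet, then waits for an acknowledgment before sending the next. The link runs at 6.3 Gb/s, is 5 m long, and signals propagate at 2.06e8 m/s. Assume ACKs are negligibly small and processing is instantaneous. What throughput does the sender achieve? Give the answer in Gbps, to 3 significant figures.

t_tx = L/R = 14024/6300000000 = 2.22603e-06 s.
t_prop = 5/206000000 = 2.42718e-08 s; RTT = 4.85437e-08 s.
Cycle = t_tx + RTT = 2.27458e-06 s.
Throughput = L / cycle = 14024 / 2.27458e-06 = 6.17 Gbps.

6.17 Gbps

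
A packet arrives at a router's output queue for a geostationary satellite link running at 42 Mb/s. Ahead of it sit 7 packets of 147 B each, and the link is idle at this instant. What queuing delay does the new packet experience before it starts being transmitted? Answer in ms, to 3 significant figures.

Each queued packet: L/R = 1176/42000000 = 0.028 ms.
7 queued → 0.196 ms.
Queuing delay = 0.196 ms.

0.196 ms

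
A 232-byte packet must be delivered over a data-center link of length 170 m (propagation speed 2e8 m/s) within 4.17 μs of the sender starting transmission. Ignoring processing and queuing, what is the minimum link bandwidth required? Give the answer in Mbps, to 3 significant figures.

L = 1856 bits.
Propagation delay = 170 / 200000000 = 0.85 μs.
Transmission budget = 4.17 − 0.85 = 3.32 μs.
R ≥ L / t_tx = 1856 bits / 3.32e-06 s = 559 Mbps.

559 Mbps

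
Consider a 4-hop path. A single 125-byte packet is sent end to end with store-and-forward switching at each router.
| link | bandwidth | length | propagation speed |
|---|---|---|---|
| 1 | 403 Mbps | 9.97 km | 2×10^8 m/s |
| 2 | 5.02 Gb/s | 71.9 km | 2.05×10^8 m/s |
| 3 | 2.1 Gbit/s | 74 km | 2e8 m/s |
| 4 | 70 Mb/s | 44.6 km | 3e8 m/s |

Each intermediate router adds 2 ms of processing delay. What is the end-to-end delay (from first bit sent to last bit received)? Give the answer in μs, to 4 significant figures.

L = 125 × 8 = 1000 bits.
Transmission delays (L/R per hop): 2.48139, 0.199203, 0.47619, 14.2857 μs; sum = 17.4425 μs.
Propagation delays (d/s per hop): 49.85, 350.732, 370, 148.667 μs; sum = 919.248 μs.
Processing at 3 router(s): 3 × 2 ms = 6000 μs.
End-to-end = 6937 μs.

6937 μs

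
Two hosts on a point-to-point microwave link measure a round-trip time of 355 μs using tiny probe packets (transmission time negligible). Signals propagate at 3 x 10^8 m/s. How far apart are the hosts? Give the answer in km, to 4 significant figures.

One-way propagation = RTT/2 = 177.5 μs.
d = s × t = 300000000 × 0.0001775 = 53.25 km.

53.25 km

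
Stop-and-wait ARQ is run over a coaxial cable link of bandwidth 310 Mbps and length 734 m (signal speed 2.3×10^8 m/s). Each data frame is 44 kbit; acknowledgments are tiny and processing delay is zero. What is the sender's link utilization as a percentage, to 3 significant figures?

95.7 %

t_tx = L/R = 44000/310000000 = 0.000141935 s.
t_prop = 734/2.3e+08 = 3.1913e-06 s; RTT = 6.38261e-06 s.
Cycle = t_tx + RTT = 0.000148318 s.
Utilization = t_tx / cycle = 0.000141935/0.000148318 = 95.7 %.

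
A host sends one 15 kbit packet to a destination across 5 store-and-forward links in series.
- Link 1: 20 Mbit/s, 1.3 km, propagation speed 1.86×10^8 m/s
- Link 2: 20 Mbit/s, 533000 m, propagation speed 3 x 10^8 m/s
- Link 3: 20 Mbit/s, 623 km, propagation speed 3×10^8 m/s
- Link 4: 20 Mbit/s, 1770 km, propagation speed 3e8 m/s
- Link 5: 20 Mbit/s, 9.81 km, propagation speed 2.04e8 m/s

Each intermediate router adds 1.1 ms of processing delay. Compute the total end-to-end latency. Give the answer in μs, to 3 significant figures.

L = 15000 bits.
Transmission delay per hop = L/R = 15000/20000000 = 750 μs; 5 hops → 3750 μs.
Propagation delays (d/s per hop): 6.98925, 1776.67, 2076.67, 5900, 48.0882 μs; sum = 9808.41 μs.
Processing at 4 router(s): 4 × 1.1 ms = 4400 μs.
End-to-end = 18000 μs.

18000 μs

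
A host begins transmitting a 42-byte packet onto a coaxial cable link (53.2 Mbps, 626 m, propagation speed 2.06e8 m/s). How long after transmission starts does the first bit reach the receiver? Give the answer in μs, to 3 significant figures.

3.04 μs

First bit experiences only propagation delay: d/s = 626/206000000 = 3.04 μs.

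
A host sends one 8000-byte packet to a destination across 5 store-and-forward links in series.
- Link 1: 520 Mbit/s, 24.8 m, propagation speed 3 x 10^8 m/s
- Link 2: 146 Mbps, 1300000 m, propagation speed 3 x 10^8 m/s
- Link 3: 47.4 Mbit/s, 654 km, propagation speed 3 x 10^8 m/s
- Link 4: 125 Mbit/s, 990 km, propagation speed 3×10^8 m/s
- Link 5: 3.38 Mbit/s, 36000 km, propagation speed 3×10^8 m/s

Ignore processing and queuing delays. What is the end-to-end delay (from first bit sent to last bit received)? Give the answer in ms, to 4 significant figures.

151.2 ms

L = 8000 × 8 = 64000 bits.
Transmission delays (L/R per hop): 0.123077, 0.438356, 1.35021, 0.512, 18.9349 ms; sum = 21.3586 ms.
Propagation delays (d/s per hop): 8.26667e-05, 4.33333, 2.18, 3.3, 120 ms; sum = 129.813 ms.
End-to-end = 151.2 ms.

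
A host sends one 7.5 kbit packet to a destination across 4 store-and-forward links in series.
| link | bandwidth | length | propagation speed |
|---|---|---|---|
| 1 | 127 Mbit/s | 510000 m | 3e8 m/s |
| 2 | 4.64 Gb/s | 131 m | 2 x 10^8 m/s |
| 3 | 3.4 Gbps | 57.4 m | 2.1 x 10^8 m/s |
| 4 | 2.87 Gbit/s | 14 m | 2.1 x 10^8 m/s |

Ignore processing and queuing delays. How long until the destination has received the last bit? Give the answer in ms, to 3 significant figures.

1.77 ms

L = 7500 bits.
Transmission delays (L/R per hop): 0.0590551, 0.00161638, 0.00220588, 0.00261324 ms; sum = 0.0654906 ms.
Propagation delays (d/s per hop): 1.7, 0.000655, 0.000273333, 6.66667e-05 ms; sum = 1.701 ms.
End-to-end = 1.77 ms.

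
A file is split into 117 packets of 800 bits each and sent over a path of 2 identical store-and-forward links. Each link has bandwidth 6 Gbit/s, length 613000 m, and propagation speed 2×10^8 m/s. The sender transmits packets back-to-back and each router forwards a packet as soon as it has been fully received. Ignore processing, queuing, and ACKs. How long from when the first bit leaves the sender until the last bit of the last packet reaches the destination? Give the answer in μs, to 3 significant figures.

6150 μs

Per-hop transmission t_tx = L/R = 800/6000000000 = 0.133333 μs.
Per-hop propagation t_prop = 613000/200000000 = 3065 μs.
Pipeline fill: first packet needs 2·t_tx to clear all hops; remaining 116 packets each add one t_tx.
Total = (2+117-1)·t_tx + 2·t_prop = 118·0.133333 + 2·3065 = 6150 μs.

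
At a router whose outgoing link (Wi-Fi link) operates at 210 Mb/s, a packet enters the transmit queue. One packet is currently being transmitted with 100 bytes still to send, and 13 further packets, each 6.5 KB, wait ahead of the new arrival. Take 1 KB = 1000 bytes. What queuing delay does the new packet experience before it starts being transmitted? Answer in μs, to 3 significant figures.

3220 μs

Each queued packet: L/R = 52000/210000000 = 247.619 μs.
13 queued → 3219.05 μs.
Plus remaining 800 bits of current packet: 3.80952 μs.
Queuing delay = 3220 μs.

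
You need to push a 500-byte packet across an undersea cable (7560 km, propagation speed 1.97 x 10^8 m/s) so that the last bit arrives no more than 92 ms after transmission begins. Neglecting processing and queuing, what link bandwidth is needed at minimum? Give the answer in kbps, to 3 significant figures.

74.6 kbps

L = 4000 bits.
Propagation delay = 7560000 / 197000000 = 38.3756 ms.
Transmission budget = 92 − 38.3756 = 53.6244 ms.
R ≥ L / t_tx = 4000 bits / 0.0536244 s = 74.6 kbps.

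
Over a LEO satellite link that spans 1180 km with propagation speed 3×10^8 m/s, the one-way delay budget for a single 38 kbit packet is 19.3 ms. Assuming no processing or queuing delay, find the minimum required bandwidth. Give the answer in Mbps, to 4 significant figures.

Propagation delay = 1180000 / 300000000 = 3.93333 ms.
Transmission budget = 19.3 − 3.93333 = 15.3667 ms.
R ≥ L / t_tx = 38000 bits / 0.0153667 s = 2.473 Mbps.

2.473 Mbps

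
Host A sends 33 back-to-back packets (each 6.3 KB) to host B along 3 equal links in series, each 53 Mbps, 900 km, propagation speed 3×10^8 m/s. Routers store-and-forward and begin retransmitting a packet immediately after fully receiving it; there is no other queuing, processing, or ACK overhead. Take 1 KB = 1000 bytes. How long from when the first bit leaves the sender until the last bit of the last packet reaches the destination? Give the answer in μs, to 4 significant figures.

42280 μs

Per-hop transmission t_tx = L/R = 50400/53000000 = 950.943 μs.
Per-hop propagation t_prop = 900000/300000000 = 3000 μs.
Pipeline fill: first packet needs 3·t_tx to clear all hops; remaining 32 packets each add one t_tx.
Total = (3+33-1)·t_tx + 3·t_prop = 35·950.943 + 3·3000 = 42280 μs.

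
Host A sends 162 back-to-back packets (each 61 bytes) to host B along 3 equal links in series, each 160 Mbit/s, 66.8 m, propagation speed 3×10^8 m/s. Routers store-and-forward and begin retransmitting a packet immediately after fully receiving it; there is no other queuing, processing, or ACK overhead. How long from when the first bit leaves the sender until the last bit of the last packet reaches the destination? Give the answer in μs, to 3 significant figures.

Per-hop transmission t_tx = L/R = 488/160000000 = 3.05 μs.
Per-hop propagation t_prop = 66.8/300000000 = 0.222667 μs.
Pipeline fill: first packet needs 3·t_tx to clear all hops; remaining 161 packets each add one t_tx.
Total = (3+162-1)·t_tx + 3·t_prop = 164·3.05 + 3·0.222667 = 501 μs.

501 μs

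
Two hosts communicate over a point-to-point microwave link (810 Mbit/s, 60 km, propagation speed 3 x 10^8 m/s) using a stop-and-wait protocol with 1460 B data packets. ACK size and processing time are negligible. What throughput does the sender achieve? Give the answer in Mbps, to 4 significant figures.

28.18 Mbps

t_tx = L/R = 11680/810000000 = 1.44198e-05 s.
t_prop = 60000/300000000 = 0.0002 s; RTT = 0.0004 s.
Cycle = t_tx + RTT = 0.00041442 s.
Throughput = L / cycle = 11680 / 0.00041442 = 28.18 Mbps.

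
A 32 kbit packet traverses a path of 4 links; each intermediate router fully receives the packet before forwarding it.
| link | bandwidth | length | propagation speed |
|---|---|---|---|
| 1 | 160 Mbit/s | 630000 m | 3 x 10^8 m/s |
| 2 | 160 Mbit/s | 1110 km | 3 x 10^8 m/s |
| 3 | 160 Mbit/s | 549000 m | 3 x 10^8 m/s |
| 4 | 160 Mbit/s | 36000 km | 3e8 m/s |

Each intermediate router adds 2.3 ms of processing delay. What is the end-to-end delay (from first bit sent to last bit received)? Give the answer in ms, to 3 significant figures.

135 ms

L = 32000 bits.
Transmission delay per hop = L/R = 32000/160000000 = 0.2 ms; 4 hops → 0.8 ms.
Propagation delays (d/s per hop): 2.1, 3.7, 1.83, 120 ms; sum = 127.63 ms.
Processing at 3 router(s): 3 × 2.3 ms = 6.9 ms.
End-to-end = 135 ms.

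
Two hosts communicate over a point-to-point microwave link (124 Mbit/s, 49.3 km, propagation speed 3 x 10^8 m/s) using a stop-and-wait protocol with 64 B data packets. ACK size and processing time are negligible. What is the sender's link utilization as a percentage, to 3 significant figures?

t_tx = L/R = 512/124000000 = 4.12903e-06 s.
t_prop = 49300/300000000 = 0.000164333 s; RTT = 0.000328667 s.
Cycle = t_tx + RTT = 0.000332796 s.
Utilization = t_tx / cycle = 4.12903e-06/0.000332796 = 1.24 %.

1.24 %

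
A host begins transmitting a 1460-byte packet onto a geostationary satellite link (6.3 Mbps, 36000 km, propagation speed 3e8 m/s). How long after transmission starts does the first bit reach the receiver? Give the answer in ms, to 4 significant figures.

First bit experiences only propagation delay: d/s = 36000000/300000000 = 120.0 ms.

120.0 ms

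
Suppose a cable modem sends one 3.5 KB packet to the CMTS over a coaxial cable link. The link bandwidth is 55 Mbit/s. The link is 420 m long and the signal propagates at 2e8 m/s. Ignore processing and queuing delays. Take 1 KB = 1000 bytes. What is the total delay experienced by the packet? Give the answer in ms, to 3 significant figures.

L = 28000 bits.
Transmission delay = L/R = 28000 / 55000000 = 0.509091 ms.
Propagation delay = d/s = 420 m / 200000000 m/s = 0.0021 ms.
Total = 0.511 ms.

0.511 ms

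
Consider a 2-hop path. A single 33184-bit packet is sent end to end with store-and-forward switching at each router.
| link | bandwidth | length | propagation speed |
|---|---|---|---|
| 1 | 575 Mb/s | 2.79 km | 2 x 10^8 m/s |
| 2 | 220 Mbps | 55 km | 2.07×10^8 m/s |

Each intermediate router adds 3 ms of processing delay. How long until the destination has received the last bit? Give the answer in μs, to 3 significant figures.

Transmission delays (L/R per hop): 57.7113, 150.836 μs; sum = 208.548 μs.
Propagation delays (d/s per hop): 13.95, 265.7 μs; sum = 279.65 μs.
Processing at 1 router(s): 1 × 3 ms = 3000 μs.
End-to-end = 3490 μs.

3490 μs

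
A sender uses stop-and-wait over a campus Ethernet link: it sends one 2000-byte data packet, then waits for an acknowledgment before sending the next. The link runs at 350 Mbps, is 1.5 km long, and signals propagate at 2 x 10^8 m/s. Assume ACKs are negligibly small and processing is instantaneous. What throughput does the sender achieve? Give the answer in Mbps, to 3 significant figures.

t_tx = L/R = 16000/350000000 = 4.57143e-05 s.
t_prop = 1500/200000000 = 7.5e-06 s; RTT = 1.5e-05 s.
Cycle = t_tx + RTT = 6.07143e-05 s.
Throughput = L / cycle = 16000 / 6.07143e-05 = 264 Mbps.

264 Mbps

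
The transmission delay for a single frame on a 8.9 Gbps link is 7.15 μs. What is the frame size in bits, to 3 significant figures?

L = R × t_tx = 8900000000 b/s × 7.15e-06 s = 63635 bits.

63600 bits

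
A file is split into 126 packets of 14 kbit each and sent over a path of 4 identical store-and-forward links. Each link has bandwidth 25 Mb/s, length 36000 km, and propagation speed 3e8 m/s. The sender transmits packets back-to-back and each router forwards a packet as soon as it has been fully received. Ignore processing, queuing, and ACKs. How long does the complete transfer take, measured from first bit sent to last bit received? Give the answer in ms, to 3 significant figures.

Per-hop transmission t_tx = L/R = 14000/25000000 = 0.56 ms.
Per-hop propagation t_prop = 36000000/300000000 = 120 ms.
Pipeline fill: first packet needs 4·t_tx to clear all hops; remaining 125 packets each add one t_tx.
Total = (4+126-1)·t_tx + 4·t_prop = 129·0.56 + 4·120 = 552 ms.

552 ms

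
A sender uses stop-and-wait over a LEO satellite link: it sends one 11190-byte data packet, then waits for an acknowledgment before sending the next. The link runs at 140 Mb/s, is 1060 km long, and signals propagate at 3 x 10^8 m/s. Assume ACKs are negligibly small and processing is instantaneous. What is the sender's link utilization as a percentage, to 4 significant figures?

8.298 %

t_tx = L/R = 89520/140000000 = 0.000639429 s.
t_prop = 1060000/300000000 = 0.00353333 s; RTT = 0.00706667 s.
Cycle = t_tx + RTT = 0.0077061 s.
Utilization = t_tx / cycle = 0.000639429/0.0077061 = 8.298 %.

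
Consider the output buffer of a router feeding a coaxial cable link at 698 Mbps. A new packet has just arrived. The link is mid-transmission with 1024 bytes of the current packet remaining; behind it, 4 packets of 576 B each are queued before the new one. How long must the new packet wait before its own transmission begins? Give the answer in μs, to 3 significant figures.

38.1 μs

Each queued packet: L/R = 4608/698000000 = 6.60172 μs.
4 queued → 26.4069 μs.
Plus remaining 8192 bits of current packet: 11.7364 μs.
Queuing delay = 38.1 μs.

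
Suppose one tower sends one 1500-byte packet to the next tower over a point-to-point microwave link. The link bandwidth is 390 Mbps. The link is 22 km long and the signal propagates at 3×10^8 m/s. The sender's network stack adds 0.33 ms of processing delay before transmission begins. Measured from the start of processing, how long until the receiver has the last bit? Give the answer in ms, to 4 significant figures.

L = 1500 × 8 = 12000 bits.
Transmission delay = L/R = 12000 / 390000000 = 0.0307692 ms.
Propagation delay = d/s = 22000 m / 300000000 m/s = 0.0733333 ms.
Plus processing delay 0.33 ms = 0.33 ms.
Total = 0.4341 ms.

0.4341 ms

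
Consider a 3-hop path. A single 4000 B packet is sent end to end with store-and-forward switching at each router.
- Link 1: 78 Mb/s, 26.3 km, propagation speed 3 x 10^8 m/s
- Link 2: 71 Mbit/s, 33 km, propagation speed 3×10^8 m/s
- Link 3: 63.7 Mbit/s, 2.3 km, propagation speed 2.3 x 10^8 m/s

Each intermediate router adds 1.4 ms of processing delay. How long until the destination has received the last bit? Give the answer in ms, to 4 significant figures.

L = 4000 × 8 = 32000 bits.
Transmission delays (L/R per hop): 0.410256, 0.450704, 0.502355 ms; sum = 1.36332 ms.
Propagation delays (d/s per hop): 0.0876667, 0.11, 0.01 ms; sum = 0.207667 ms.
Processing at 2 router(s): 2 × 1.4 ms = 2.8 ms.
End-to-end = 4.371 ms.

4.371 ms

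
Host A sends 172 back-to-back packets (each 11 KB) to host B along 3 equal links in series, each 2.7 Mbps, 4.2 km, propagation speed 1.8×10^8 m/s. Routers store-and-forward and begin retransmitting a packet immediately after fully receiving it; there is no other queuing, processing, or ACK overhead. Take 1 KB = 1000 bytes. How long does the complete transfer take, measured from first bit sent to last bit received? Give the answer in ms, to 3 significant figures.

Per-hop transmission t_tx = L/R = 88000/2700000 = 32.5926 ms.
Per-hop propagation t_prop = 4200/180000000 = 0.0233333 ms.
Pipeline fill: first packet needs 3·t_tx to clear all hops; remaining 171 packets each add one t_tx.
Total = (3+172-1)·t_tx + 3·t_prop = 174·32.5926 + 3·0.0233333 = 5670 ms.

5670 ms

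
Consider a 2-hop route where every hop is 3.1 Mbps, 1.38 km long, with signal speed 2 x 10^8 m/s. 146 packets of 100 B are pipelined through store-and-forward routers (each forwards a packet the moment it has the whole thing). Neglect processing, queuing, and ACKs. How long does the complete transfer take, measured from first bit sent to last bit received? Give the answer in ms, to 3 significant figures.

Per-hop transmission t_tx = L/R = 800/3100000 = 0.258065 ms.
Per-hop propagation t_prop = 1380/200000000 = 0.0069 ms.
Pipeline fill: first packet needs 2·t_tx to clear all hops; remaining 145 packets each add one t_tx.
Total = (2+146-1)·t_tx + 2·t_prop = 147·0.258065 + 2·0.0069 = 37.9 ms.

37.9 ms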